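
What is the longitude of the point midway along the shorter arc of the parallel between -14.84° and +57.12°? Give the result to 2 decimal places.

Signed shortest Δλ from -14.84° to +57.12° is +71.96°.
Midpoint longitude = -14.84° + (+71.96°)/2 = -14.84° + 35.98° = +21.14°.

+21.14°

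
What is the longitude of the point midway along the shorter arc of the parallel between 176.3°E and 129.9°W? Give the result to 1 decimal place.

156.8°W

Signed shortest Δλ from +176.3° to -129.9° is +53.8°.
Midpoint longitude = +176.3° + (+53.8°)/2 = +176.3° + 26.9° = +203.2°.
Normalise into (−180°, 180°]: -156.8°.
(The naïve average (+176.3 + -129.9)/2 = 23.2° is on the wrong side of the globe.)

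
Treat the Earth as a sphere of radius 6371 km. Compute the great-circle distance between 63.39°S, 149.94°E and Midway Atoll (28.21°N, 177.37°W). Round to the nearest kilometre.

Δλ = -177.37 − 149.94 = -327.31°; wrapped into (−180°, 180°]: 32.69°.
Δφ = 28.21 − -63.39 = 91.60°.
a = sin²(Δφ/2) + cos φ₁ · cos φ₂ · sin²(Δλ/2) = 0.545221.
c = 2·atan2(√a, √(1−a)) = 1.66136 rad → d = 6371·c ≈ 10584.54 km.

10585 km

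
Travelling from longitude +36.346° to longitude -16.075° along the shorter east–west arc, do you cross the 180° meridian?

Signed shortest Δλ = ((-16.075 − 36.346 + 180) mod 360) − 180 = -52.421°.
Going west by 52.421° from +36.346° reaches -16.075° without touching 180°.

No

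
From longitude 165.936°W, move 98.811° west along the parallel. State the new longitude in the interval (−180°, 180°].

95.253°E

Start at -165.936°; shift −98.811° → -264.747°.
-264.747° lies outside (−180°, 180°]; add 360° → +95.253°.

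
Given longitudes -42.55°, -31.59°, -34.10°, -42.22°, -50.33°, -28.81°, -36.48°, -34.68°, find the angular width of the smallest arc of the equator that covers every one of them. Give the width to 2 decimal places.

21.52°

Sort the longitudes: -50.33°, -42.55°, -42.22°, -36.48°, -34.68°, -34.10°, -31.59°, -28.81°.
Eastward gaps between consecutive values (wrapping around): 7.78°, 0.33°, 5.74°, 1.80°, 0.58°, 2.51°, 2.78°, 338.48°.
Largest gap = 338.48° ⇒ minimal covering band is its complement: 360° − 338.48° = 21.52°.
Band runs from -50.33° eastward to -28.81°.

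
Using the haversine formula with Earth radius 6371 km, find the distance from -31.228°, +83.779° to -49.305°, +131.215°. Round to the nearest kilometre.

Δλ = 131.215 − 83.779 = 47.436°.
Δφ = -49.305 − -31.228 = -18.077°.
a = sin²(Δφ/2) + cos φ₁ · cos φ₂ · sin²(Δλ/2) = 0.114889.
c = 2·atan2(√a, √(1−a)) = 0.69161 rad → d = 6371·c ≈ 4406.24 km.

4406 km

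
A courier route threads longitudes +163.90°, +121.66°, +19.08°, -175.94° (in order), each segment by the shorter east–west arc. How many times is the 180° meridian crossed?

Leg 1: +163.90° → +121.66°, shortest Δλ = -42.24° (west) — does not cross 180°.
Leg 2: +121.66° → +19.08°, shortest Δλ = -102.58° (west) — does not cross 180°.
Leg 3: +19.08° → -175.94°, shortest Δλ = 164.98° (east) — crosses 180°.
Total crossings: 1.

1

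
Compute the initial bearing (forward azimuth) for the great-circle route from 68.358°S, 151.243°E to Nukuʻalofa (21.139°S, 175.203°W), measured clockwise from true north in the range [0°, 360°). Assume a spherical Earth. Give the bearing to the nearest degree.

41°

Δλ = -175.203 − 151.243 = -326.446°; wrapped into (−180°, 180°]: 33.554°.
θ = atan2( sin Δλ · cos φ₂ , cos φ₁ · sin φ₂ − sin φ₁ · cos φ₂ · cos Δλ )
  = atan2(0.51553, 0.58949) = 41.171° → normalised to [0°, 360°): 41.171°.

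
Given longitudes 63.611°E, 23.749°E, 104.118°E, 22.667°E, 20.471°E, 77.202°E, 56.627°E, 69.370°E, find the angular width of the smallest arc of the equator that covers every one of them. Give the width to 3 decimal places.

Sort the longitudes: +20.471°, +22.667°, +23.749°, +56.627°, +63.611°, +69.370°, +77.202°, +104.118°.
Eastward gaps between consecutive values (wrapping around): 2.196°, 1.082°, 32.878°, 6.984°, 5.759°, 7.832°, 26.916°, 276.353°.
Largest gap = 276.353° ⇒ minimal covering band is its complement: 360° − 276.353° = 83.647°.
Band runs from +20.471° eastward to +104.118°.

83.647°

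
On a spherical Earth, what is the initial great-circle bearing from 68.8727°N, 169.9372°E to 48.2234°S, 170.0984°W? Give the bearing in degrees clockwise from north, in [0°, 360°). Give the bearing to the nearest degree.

165°

Δλ = -170.0984 − 169.9372 = -340.0356°; wrapped into (−180°, 180°]: 19.9644°.
θ = atan2( sin Δλ · cos φ₂ , cos φ₁ · sin φ₂ − sin φ₁ · cos φ₂ · cos Δλ )
  = atan2(0.22747, -0.85290) = 165.066° → normalised to [0°, 360°): 165.066°.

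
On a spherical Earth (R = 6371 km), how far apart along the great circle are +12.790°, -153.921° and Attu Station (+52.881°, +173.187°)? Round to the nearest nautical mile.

2875 nmi

Δλ = 173.187 − -153.921 = 327.108°; wrapped into (−180°, 180°]: -32.892°.
Δφ = 52.881 − 12.790 = 40.091°.
a = sin²(Δφ/2) + cos φ₁ · cos φ₂ · sin²(Δλ/2) = 0.164658.
c = 2·atan2(√a, √(1−a)) = 0.83567 rad → d = 6371·c ≈ 5324.03 km ≈ 2874.75 nmi.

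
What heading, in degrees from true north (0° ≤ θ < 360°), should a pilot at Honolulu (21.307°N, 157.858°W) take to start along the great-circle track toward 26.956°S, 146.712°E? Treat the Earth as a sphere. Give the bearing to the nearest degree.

230°

Δλ = 146.712 − -157.858 = 304.570°; wrapped into (−180°, 180°]: -55.430°.
θ = atan2( sin Δλ · cos φ₂ , cos φ₁ · sin φ₂ − sin φ₁ · cos φ₂ · cos Δλ )
  = atan2(-0.73397, -0.60610) = -129.549° → normalised to [0°, 360°): 230.451°.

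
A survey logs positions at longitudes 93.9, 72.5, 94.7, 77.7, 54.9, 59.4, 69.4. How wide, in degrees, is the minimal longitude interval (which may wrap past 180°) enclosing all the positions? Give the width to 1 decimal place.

Sort the longitudes: +54.9°, +59.4°, +69.4°, +72.5°, +77.7°, +93.9°, +94.7°.
Eastward gaps between consecutive values (wrapping around): 4.5°, 10.0°, 3.1°, 5.2°, 16.2°, 0.8°, 320.2°.
Largest gap = 320.2° ⇒ minimal covering band is its complement: 360° − 320.2° = 39.8°.
Band runs from +54.9° eastward to +94.7°.

39.8°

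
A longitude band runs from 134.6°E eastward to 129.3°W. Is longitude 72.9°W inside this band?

Band width going east from +134.6° to -129.3°: ((-129.3 − 134.6) mod 360) = 96.1°.
Offset of -72.9° east of the west edge: ((-72.9 − 134.6) mod 360) = 152.5°.
152.5° > 96.1° ⇒ outside.

No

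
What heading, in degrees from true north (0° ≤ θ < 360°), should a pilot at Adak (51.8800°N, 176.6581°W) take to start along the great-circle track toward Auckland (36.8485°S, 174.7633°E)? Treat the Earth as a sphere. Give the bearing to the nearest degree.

187°

Δλ = 174.7633 − -176.6581 = 351.4214°; wrapped into (−180°, 180°]: -8.5786°.
θ = atan2( sin Δλ · cos φ₂ , cos φ₁ · sin φ₂ − sin φ₁ · cos φ₂ · cos Δλ )
  = atan2(-0.11937, -0.99271) = -173.144° → normalised to [0°, 360°): 186.856°.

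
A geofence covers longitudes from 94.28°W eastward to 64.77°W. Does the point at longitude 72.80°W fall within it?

Yes

Band width going east from -94.28° to -64.77°: ((-64.77 − -94.28) mod 360) = 29.51°.
Offset of -72.80° east of the west edge: ((-72.80 − -94.28) mod 360) = 21.48°.
21.48° ≤ 29.51° ⇒ inside.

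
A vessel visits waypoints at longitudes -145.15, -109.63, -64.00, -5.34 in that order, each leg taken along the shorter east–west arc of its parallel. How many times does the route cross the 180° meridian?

0

Leg 1: -145.15° → -109.63°, shortest Δλ = 35.52° (east) — does not cross 180°.
Leg 2: -109.63° → -64.00°, shortest Δλ = 45.63° (east) — does not cross 180°.
Leg 3: -64.00° → -5.34°, shortest Δλ = 58.66° (east) — does not cross 180°.
Total crossings: 0.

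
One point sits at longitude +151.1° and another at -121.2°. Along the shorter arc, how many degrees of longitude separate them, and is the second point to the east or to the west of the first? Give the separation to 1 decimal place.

87.7° east

Raw difference: -121.2 − 151.1 = -272.3°.
Normalise into (−180°, 180°]: -272.3° + 360° = 87.7°.
Positive ⇒ the second point lies to the east; separation 87.7°.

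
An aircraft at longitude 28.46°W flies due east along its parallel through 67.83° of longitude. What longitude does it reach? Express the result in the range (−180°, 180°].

39.37°E

Start at -28.46°; shift +67.83° → +39.37°.
+39.37° already lies in (−180°, 180°].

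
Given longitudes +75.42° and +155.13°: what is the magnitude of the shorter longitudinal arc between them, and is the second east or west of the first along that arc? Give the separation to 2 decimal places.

79.71° east

Raw difference: 155.13 − 75.42 = 79.71°.
Normalise into (−180°, 180°]: 79.71° stays 79.71°.
Positive ⇒ the second point lies to the east; separation 79.71°.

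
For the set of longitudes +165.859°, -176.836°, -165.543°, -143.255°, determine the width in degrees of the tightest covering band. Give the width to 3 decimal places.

Sort the longitudes: -176.836°, -165.543°, -143.255°, +165.859°.
Eastward gaps between consecutive values (wrapping around): 11.293°, 22.288°, 309.114°, 17.305°.
Largest gap = 309.114° ⇒ minimal covering band is its complement: 360° − 309.114° = 50.886°.
Band runs from +165.859° eastward to -143.255°, crossing the antimeridian.

50.886°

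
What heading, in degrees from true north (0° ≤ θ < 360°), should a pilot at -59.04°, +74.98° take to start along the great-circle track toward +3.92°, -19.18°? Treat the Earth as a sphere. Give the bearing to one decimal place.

Δλ = -19.18 − 74.98 = -94.16°.
θ = atan2( sin Δλ · cos φ₂ , cos φ₁ · sin φ₂ − sin φ₁ · cos φ₂ · cos Δλ )
  = atan2(-0.99503, -0.02689) = -91.548° → normalised to [0°, 360°): 268.452°.

268.5°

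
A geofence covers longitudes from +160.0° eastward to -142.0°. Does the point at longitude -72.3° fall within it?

No

Band width going east from +160.0° to -142.0°: ((-142.0 − 160.0) mod 360) = 58.0°.
Offset of -72.3° east of the west edge: ((-72.3 − 160.0) mod 360) = 127.7°.
127.7° > 58.0° ⇒ outside.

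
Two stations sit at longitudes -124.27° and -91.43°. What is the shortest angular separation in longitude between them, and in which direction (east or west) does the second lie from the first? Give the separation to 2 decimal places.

32.84° east

Raw difference: -91.43 − -124.27 = 32.84°.
Normalise into (−180°, 180°]: 32.84° stays 32.84°.
Positive ⇒ the second point lies to the east; separation 32.84°.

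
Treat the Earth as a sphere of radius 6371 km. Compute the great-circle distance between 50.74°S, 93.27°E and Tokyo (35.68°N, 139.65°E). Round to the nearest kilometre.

10626 km

Δλ = 139.65 − 93.27 = 46.38°.
Δφ = 35.68 − -50.74 = 86.42°.
a = sin²(Δφ/2) + cos φ₁ · cos φ₂ · sin²(Δλ/2) = 0.548489.
c = 2·atan2(√a, √(1−a)) = 1.66793 rad → d = 6371·c ≈ 10626.37 km.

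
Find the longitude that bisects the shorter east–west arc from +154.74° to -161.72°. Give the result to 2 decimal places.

+176.51°

Signed shortest Δλ from +154.74° to -161.72° is +43.54°.
Midpoint longitude = +154.74° + (+43.54°)/2 = +154.74° + 21.77° = +176.51°.
(The naïve average (+154.74 + -161.72)/2 = -3.49° is on the wrong side of the globe.)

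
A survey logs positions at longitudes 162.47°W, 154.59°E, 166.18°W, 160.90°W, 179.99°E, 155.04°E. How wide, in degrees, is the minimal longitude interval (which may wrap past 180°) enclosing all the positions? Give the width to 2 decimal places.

Sort the longitudes: -166.18°, -162.47°, -160.90°, +154.59°, +155.04°, +179.99°.
Eastward gaps between consecutive values (wrapping around): 3.71°, 1.57°, 315.49°, 0.45°, 24.95°, 13.83°.
Largest gap = 315.49° ⇒ minimal covering band is its complement: 360° − 315.49° = 44.51°.
Band runs from +154.59° eastward to -160.90°, crossing the antimeridian.

44.51°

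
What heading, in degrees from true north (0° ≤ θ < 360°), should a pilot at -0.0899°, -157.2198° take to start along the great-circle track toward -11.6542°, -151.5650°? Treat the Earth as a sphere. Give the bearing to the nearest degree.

Δλ = -151.5650 − -157.2198 = 5.6548°.
θ = atan2( sin Δλ · cos φ₂ , cos φ₁ · sin φ₂ − sin φ₁ · cos φ₂ · cos Δλ )
  = atan2(0.09650, -0.20048) = 154.295° → normalised to [0°, 360°): 154.295°.

154°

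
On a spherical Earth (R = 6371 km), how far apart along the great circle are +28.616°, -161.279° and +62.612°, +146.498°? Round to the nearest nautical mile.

Δλ = 146.498 − -161.279 = 307.777°; wrapped into (−180°, 180°]: -52.223°.
Δφ = 62.612 − 28.616 = 33.996°.
a = sin²(Δφ/2) + cos φ₁ · cos φ₂ · sin²(Δλ/2) = 0.163684.
c = 2·atan2(√a, √(1−a)) = 0.83304 rad → d = 6371·c ≈ 5307.28 km ≈ 2865.70 nmi.

2866 nmi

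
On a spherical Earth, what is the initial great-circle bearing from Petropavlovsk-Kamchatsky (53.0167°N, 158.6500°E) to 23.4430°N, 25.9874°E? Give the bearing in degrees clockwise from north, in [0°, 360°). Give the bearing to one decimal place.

Δλ = 25.9874 − 158.6500 = -132.6626°.
θ = atan2( sin Δλ · cos φ₂ , cos φ₁ · sin φ₂ − sin φ₁ · cos φ₂ · cos Δλ )
  = atan2(-0.67466, 0.73599) = -42.511° → normalised to [0°, 360°): 317.489°.

317.5°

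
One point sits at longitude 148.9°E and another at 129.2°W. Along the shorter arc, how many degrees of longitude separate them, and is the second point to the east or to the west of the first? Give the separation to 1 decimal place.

81.9° east

Raw difference: -129.2 − 148.9 = -278.1°.
Normalise into (−180°, 180°]: -278.1° + 360° = 81.9°.
Positive ⇒ the second point lies to the east; separation 81.9°.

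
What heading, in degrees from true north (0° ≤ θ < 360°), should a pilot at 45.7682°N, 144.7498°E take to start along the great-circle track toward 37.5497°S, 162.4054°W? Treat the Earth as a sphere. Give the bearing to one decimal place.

Δλ = -162.4054 − 144.7498 = -307.1552°; wrapped into (−180°, 180°]: 52.8448°.
θ = atan2( sin Δλ · cos φ₂ , cos φ₁ · sin φ₂ − sin φ₁ · cos φ₂ · cos Δλ )
  = atan2(0.63188, -0.76823) = 140.562° → normalised to [0°, 360°): 140.562°.

140.6°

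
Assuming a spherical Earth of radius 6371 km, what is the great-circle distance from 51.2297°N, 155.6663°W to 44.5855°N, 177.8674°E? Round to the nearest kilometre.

2093 km

Δλ = 177.8674 − -155.6663 = 333.5337°; wrapped into (−180°, 180°]: -26.4663°.
Δφ = 44.5855 − 51.2297 = -6.6442°.
a = sin²(Δφ/2) + cos φ₁ · cos φ₂ · sin²(Δλ/2) = 0.026728.
c = 2·atan2(√a, √(1−a)) = 0.32845 rad → d = 6371·c ≈ 2092.56 km.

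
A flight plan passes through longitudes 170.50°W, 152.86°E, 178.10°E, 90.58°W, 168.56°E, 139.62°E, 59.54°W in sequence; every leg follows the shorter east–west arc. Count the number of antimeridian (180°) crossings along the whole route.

4

Leg 1: -170.50° → +152.86°, shortest Δλ = -36.64° (west) — crosses 180°.
Leg 2: +152.86° → +178.10°, shortest Δλ = 25.24° (east) — does not cross 180°.
Leg 3: +178.10° → -90.58°, shortest Δλ = 91.32° (east) — crosses 180°.
Leg 4: -90.58° → +168.56°, shortest Δλ = -100.86° (west) — crosses 180°.
Leg 5: +168.56° → +139.62°, shortest Δλ = -28.94° (west) — does not cross 180°.
Leg 6: +139.62° → -59.54°, shortest Δλ = 160.84° (east) — crosses 180°.
Total crossings: 4.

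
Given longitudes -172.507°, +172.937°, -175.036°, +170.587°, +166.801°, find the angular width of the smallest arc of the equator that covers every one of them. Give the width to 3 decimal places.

Sort the longitudes: -175.036°, -172.507°, +166.801°, +170.587°, +172.937°.
Eastward gaps between consecutive values (wrapping around): 2.529°, 339.308°, 3.786°, 2.350°, 12.027°.
Largest gap = 339.308° ⇒ minimal covering band is its complement: 360° − 339.308° = 20.692°.
Band runs from +166.801° eastward to -172.507°, crossing the antimeridian.

20.692°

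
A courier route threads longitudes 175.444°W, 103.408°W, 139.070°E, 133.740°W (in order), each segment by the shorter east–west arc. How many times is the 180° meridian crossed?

Leg 1: -175.444° → -103.408°, shortest Δλ = 72.036° (east) — does not cross 180°.
Leg 2: -103.408° → +139.070°, shortest Δλ = -117.522° (west) — crosses 180°.
Leg 3: +139.070° → -133.740°, shortest Δλ = 87.19° (east) — crosses 180°.
Total crossings: 2.

2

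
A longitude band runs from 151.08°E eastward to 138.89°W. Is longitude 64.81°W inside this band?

No

Band width going east from +151.08° to -138.89°: ((-138.89 − 151.08) mod 360) = 70.03°.
Offset of -64.81° east of the west edge: ((-64.81 − 151.08) mod 360) = 144.11°.
144.11° > 70.03° ⇒ outside.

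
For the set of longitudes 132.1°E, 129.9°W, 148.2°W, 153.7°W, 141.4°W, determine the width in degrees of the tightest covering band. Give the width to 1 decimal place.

Sort the longitudes: -153.7°, -148.2°, -141.4°, -129.9°, +132.1°.
Eastward gaps between consecutive values (wrapping around): 5.5°, 6.8°, 11.5°, 262.0°, 74.2°.
Largest gap = 262.0° ⇒ minimal covering band is its complement: 360° − 262.0° = 98.0°.
Band runs from +132.1° eastward to -129.9°, crossing the antimeridian.

98.0°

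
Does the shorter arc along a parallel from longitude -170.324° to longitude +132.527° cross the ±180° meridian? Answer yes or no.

Naïve |132.527 − -170.324| = 302.851° > 180°, so the shorter arc goes the other way round — across 180°.
Signed shortest Δλ = ((132.527 − -170.324 + 180) mod 360) − 180 = -57.149°.
Going west by 57.149° from -170.324° passes through 180° before reaching +132.527°.

Yes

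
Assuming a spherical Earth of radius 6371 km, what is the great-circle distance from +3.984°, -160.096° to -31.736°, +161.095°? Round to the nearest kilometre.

Δλ = 161.095 − -160.096 = 321.191°; wrapped into (−180°, 180°]: -38.809°.
Δφ = -31.736 − 3.984 = -35.720°.
a = sin²(Δφ/2) + cos φ₁ · cos φ₂ · sin²(Δλ/2) = 0.187710.
c = 2·atan2(√a, √(1−a)) = 0.89620 rad → d = 6371·c ≈ 5709.70 km.

5710 km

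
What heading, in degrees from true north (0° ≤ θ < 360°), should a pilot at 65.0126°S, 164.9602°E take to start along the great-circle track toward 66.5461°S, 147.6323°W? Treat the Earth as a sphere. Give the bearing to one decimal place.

116.1°

Δλ = -147.6323 − 164.9602 = -312.5925°; wrapped into (−180°, 180°]: 47.4075°.
θ = atan2( sin Δλ · cos φ₂ , cos φ₁ · sin φ₂ − sin φ₁ · cos φ₂ · cos Δλ )
  = atan2(0.29301, -0.14337) = 116.072° → normalised to [0°, 360°): 116.072°.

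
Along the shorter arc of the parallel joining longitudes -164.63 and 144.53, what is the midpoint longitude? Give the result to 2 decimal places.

+169.95°

Signed shortest Δλ from -164.63° to +144.53° is -50.84°.
Midpoint longitude = -164.63° + (-50.84°)/2 = -164.63° − 25.42° = -190.05°.
Normalise into (−180°, 180°]: +169.95°.
(The naïve average (-164.63 + +144.53)/2 = -10.05° is on the wrong side of the globe.)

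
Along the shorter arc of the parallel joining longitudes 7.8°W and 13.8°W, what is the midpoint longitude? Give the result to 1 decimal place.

10.8°W

Signed shortest Δλ from -7.8° to -13.8° is -6.0°.
Midpoint longitude = -7.8° + (-6.0°)/2 = -7.8° − 3.0° = -10.8°.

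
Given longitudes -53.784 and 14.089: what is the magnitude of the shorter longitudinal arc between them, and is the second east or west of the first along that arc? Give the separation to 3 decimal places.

Raw difference: 14.089 − -53.784 = 67.873°.
Normalise into (−180°, 180°]: 67.873° stays 67.873°.
Positive ⇒ the second point lies to the east; separation 67.873°.

67.873° east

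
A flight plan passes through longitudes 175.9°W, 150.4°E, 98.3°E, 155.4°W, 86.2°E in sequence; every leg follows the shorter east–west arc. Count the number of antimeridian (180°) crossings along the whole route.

3

Leg 1: -175.9° → +150.4°, shortest Δλ = -33.7° (west) — crosses 180°.
Leg 2: +150.4° → +98.3°, shortest Δλ = -52.1° (west) — does not cross 180°.
Leg 3: +98.3° → -155.4°, shortest Δλ = 106.3° (east) — crosses 180°.
Leg 4: -155.4° → +86.2°, shortest Δλ = -118.4° (west) — crosses 180°.
Total crossings: 3.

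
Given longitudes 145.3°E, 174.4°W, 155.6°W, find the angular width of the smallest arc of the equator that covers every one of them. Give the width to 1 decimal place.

Sort the longitudes: -174.4°, -155.6°, +145.3°.
Eastward gaps between consecutive values (wrapping around): 18.8°, 300.9°, 40.3°.
Largest gap = 300.9° ⇒ minimal covering band is its complement: 360° − 300.9° = 59.1°.
Band runs from +145.3° eastward to -155.6°, crossing the antimeridian.

59.1°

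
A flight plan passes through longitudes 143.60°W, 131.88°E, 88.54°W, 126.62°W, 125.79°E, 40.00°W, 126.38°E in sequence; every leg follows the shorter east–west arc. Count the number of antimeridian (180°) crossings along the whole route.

3

Leg 1: -143.60° → +131.88°, shortest Δλ = -84.52° (west) — crosses 180°.
Leg 2: +131.88° → -88.54°, shortest Δλ = 139.58° (east) — crosses 180°.
Leg 3: -88.54° → -126.62°, shortest Δλ = -38.08° (west) — does not cross 180°.
Leg 4: -126.62° → +125.79°, shortest Δλ = -107.59° (west) — crosses 180°.
Leg 5: +125.79° → -40.00°, shortest Δλ = -165.79° (west) — does not cross 180°.
Leg 6: -40.00° → +126.38°, shortest Δλ = 166.38° (east) — does not cross 180°.
Total crossings: 3.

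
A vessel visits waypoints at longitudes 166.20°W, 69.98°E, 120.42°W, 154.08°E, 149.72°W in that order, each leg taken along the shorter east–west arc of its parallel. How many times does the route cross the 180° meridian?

4

Leg 1: -166.20° → +69.98°, shortest Δλ = -123.82° (west) — crosses 180°.
Leg 2: +69.98° → -120.42°, shortest Δλ = 169.6° (east) — crosses 180°.
Leg 3: -120.42° → +154.08°, shortest Δλ = -85.5° (west) — crosses 180°.
Leg 4: +154.08° → -149.72°, shortest Δλ = 56.2° (east) — crosses 180°.
Total crossings: 4.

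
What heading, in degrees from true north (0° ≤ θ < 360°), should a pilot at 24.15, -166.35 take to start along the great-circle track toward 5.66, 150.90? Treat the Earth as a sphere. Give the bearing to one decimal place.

252.8°

Δλ = 150.90 − -166.35 = 317.25°; wrapped into (−180°, 180°]: -42.75°.
θ = atan2( sin Δλ · cos φ₂ , cos φ₁ · sin φ₂ − sin φ₁ · cos φ₂ · cos Δλ )
  = atan2(-0.67549, -0.20897) = -107.190° → normalised to [0°, 360°): 252.810°.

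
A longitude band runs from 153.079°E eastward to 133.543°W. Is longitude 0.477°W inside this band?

Band width going east from +153.079° to -133.543°: ((-133.543 − 153.079) mod 360) = 73.378°.
Offset of -0.477° east of the west edge: ((-0.477 − 153.079) mod 360) = 206.444°.
206.444° > 73.378° ⇒ outside.

No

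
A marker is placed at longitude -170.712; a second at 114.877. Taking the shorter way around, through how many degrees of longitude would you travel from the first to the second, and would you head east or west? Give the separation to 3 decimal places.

Raw difference: 114.877 − -170.712 = 285.589°.
Normalise into (−180°, 180°]: 285.589° − 360° = -74.411°.
Negative ⇒ the second point lies to the west; separation 74.411°.

74.411° west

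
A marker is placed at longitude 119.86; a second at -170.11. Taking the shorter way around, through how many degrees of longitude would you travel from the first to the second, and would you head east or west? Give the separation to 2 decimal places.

Raw difference: -170.11 − 119.86 = -289.97°.
Normalise into (−180°, 180°]: -289.97° + 360° = 70.03°.
Positive ⇒ the second point lies to the east; separation 70.03°.

70.03° east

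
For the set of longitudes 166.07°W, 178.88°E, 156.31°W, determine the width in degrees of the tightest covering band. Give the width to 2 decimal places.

Sort the longitudes: -166.07°, -156.31°, +178.88°.
Eastward gaps between consecutive values (wrapping around): 9.76°, 335.19°, 15.05°.
Largest gap = 335.19° ⇒ minimal covering band is its complement: 360° − 335.19° = 24.81°.
Band runs from +178.88° eastward to -156.31°, crossing the antimeridian.

24.81°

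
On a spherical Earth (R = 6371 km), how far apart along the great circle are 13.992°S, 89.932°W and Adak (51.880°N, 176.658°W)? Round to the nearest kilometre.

11006 km

Δλ = -176.658 − -89.932 = -86.726°.
Δφ = 51.880 − -13.992 = 65.872°.
a = sin²(Δφ/2) + cos φ₁ · cos φ₂ · sin²(Δλ/2) = 0.578004.
c = 2·atan2(√a, √(1−a)) = 1.72745 rad → d = 6371·c ≈ 11005.55 km.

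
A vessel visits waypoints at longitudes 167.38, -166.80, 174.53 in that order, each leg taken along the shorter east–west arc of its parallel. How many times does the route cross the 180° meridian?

Leg 1: +167.38° → -166.80°, shortest Δλ = 25.82° (east) — crosses 180°.
Leg 2: -166.80° → +174.53°, shortest Δλ = -18.67° (west) — crosses 180°.
Total crossings: 2.

2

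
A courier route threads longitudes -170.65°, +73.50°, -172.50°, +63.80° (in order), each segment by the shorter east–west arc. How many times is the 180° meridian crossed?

Leg 1: -170.65° → +73.50°, shortest Δλ = -115.85° (west) — crosses 180°.
Leg 2: +73.50° → -172.50°, shortest Δλ = 114.0° (east) — crosses 180°.
Leg 3: -172.50° → +63.80°, shortest Δλ = -123.7° (west) — crosses 180°.
Total crossings: 3.

3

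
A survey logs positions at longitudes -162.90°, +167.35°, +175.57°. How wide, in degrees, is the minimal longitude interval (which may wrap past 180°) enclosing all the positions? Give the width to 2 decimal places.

29.75°

Sort the longitudes: -162.90°, +167.35°, +175.57°.
Eastward gaps between consecutive values (wrapping around): 330.25°, 8.22°, 21.53°.
Largest gap = 330.25° ⇒ minimal covering band is its complement: 360° − 330.25° = 29.75°.
Band runs from +167.35° eastward to -162.90°, crossing the antimeridian.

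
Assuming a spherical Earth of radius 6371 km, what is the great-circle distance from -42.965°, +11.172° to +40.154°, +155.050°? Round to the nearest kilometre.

Δλ = 155.050 − 11.172 = 143.878°.
Δφ = 40.154 − -42.965 = 83.119°.
a = sin²(Δφ/2) + cos φ₁ · cos φ₂ · sin²(Δλ/2) = 0.945639.
c = 2·atan2(√a, √(1−a)) = 2.67095 rad → d = 6371·c ≈ 17016.64 km.

17017 km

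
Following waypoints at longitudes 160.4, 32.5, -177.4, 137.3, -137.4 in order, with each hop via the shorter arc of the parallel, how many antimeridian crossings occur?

3

Leg 1: +160.4° → +32.5°, shortest Δλ = -127.9° (west) — does not cross 180°.
Leg 2: +32.5° → -177.4°, shortest Δλ = 150.1° (east) — crosses 180°.
Leg 3: -177.4° → +137.3°, shortest Δλ = -45.3° (west) — crosses 180°.
Leg 4: +137.3° → -137.4°, shortest Δλ = 85.3° (east) — crosses 180°.
Total crossings: 3.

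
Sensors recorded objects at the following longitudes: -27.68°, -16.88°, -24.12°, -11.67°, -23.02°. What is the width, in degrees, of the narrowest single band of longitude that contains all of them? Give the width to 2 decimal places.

Sort the longitudes: -27.68°, -24.12°, -23.02°, -16.88°, -11.67°.
Eastward gaps between consecutive values (wrapping around): 3.56°, 1.10°, 6.14°, 5.21°, 343.99°.
Largest gap = 343.99° ⇒ minimal covering band is its complement: 360° − 343.99° = 16.01°.
Band runs from -27.68° eastward to -11.67°.

16.01°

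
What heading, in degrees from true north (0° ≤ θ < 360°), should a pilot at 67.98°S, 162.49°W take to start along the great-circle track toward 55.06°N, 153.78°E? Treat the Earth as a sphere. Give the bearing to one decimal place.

Δλ = 153.78 − -162.49 = 316.27°; wrapped into (−180°, 180°]: -43.73°.
θ = atan2( sin Δλ · cos φ₂ , cos φ₁ · sin φ₂ − sin φ₁ · cos φ₂ · cos Δλ )
  = atan2(-0.39590, 0.69101) = -29.810° → normalised to [0°, 360°): 330.190°.

330.2°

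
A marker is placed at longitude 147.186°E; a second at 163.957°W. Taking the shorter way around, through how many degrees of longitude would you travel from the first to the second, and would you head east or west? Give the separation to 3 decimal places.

Raw difference: -163.957 − 147.186 = -311.143°.
Normalise into (−180°, 180°]: -311.143° + 360° = 48.857°.
Positive ⇒ the second point lies to the east; separation 48.857°.

48.857° east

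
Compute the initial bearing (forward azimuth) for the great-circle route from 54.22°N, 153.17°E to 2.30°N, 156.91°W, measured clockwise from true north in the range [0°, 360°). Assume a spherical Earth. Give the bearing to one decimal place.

Δλ = -156.91 − 153.17 = -310.08°; wrapped into (−180°, 180°]: 49.92°.
θ = atan2( sin Δλ · cos φ₂ , cos φ₁ · sin φ₂ − sin φ₁ · cos φ₂ · cos Δλ )
  = atan2(0.76453, -0.49846) = 123.103° → normalised to [0°, 360°): 123.103°.

123.1°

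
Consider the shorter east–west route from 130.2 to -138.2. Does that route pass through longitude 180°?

Naïve |-138.2 − 130.2| = 268.4° > 180°, so the shorter arc goes the other way round — across 180°.
Signed shortest Δλ = ((-138.2 − 130.2 + 180) mod 360) − 180 = 91.6°.
Going east by 91.6° from +130.2° passes through 180° before reaching -138.2°.

Yes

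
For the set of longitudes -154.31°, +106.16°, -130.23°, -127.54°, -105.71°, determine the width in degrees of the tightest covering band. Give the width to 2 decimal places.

Sort the longitudes: -154.31°, -130.23°, -127.54°, -105.71°, +106.16°.
Eastward gaps between consecutive values (wrapping around): 24.08°, 2.69°, 21.83°, 211.87°, 99.53°.
Largest gap = 211.87° ⇒ minimal covering band is its complement: 360° − 211.87° = 148.13°.
Band runs from +106.16° eastward to -105.71°, crossing the antimeridian.

148.13°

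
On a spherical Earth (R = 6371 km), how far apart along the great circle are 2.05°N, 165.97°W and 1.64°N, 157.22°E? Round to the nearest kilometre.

4091 km

Δλ = 157.22 − -165.97 = 323.19°; wrapped into (−180°, 180°]: -36.81°.
Δφ = 1.64 − 2.05 = -0.41°.
a = sin²(Δφ/2) + cos φ₁ · cos φ₂ · sin²(Δλ/2) = 0.099595.
c = 2·atan2(√a, √(1−a)) = 0.64215 rad → d = 6371·c ≈ 4091.13 km.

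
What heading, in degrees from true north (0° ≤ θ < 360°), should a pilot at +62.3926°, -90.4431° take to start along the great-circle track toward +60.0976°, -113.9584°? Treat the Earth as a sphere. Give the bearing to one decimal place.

269.0°

Δλ = -113.9584 − -90.4431 = -23.5153°.
θ = atan2( sin Δλ · cos φ₂ , cos φ₁ · sin φ₂ − sin φ₁ · cos φ₂ · cos Δλ )
  = atan2(-0.19891, -0.00336) = -90.967° → normalised to [0°, 360°): 269.033°.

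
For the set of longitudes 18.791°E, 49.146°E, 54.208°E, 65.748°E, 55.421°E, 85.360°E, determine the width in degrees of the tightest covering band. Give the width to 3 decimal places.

66.569°

Sort the longitudes: +18.791°, +49.146°, +54.208°, +55.421°, +65.748°, +85.360°.
Eastward gaps between consecutive values (wrapping around): 30.355°, 5.062°, 1.213°, 10.327°, 19.612°, 293.431°.
Largest gap = 293.431° ⇒ minimal covering band is its complement: 360° − 293.431° = 66.569°.
Band runs from +18.791° eastward to +85.360°.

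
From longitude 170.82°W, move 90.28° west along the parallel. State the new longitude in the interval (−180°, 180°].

Start at -170.82°; shift −90.28° → -261.10°.
-261.10° lies outside (−180°, 180°]; add 360° → +98.90°.

98.90°E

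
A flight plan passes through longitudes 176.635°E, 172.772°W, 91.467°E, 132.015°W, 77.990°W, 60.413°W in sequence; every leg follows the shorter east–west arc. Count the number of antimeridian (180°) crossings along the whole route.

3

Leg 1: +176.635° → -172.772°, shortest Δλ = 10.593° (east) — crosses 180°.
Leg 2: -172.772° → +91.467°, shortest Δλ = -95.761° (west) — crosses 180°.
Leg 3: +91.467° → -132.015°, shortest Δλ = 136.518° (east) — crosses 180°.
Leg 4: -132.015° → -77.990°, shortest Δλ = 54.025° (east) — does not cross 180°.
Leg 5: -77.990° → -60.413°, shortest Δλ = 17.577° (east) — does not cross 180°.
Total crossings: 3.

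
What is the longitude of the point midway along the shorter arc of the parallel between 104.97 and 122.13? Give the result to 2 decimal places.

+113.55°

Signed shortest Δλ from +104.97° to +122.13° is +17.16°.
Midpoint longitude = +104.97° + (+17.16°)/2 = +104.97° + 8.58° = +113.55°.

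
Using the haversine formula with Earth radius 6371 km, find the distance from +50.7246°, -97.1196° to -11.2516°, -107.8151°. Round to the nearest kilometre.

6969 km

Δλ = -107.8151 − -97.1196 = -10.6955°.
Δφ = -11.2516 − 50.7246 = -61.9762°.
a = sin²(Δφ/2) + cos φ₁ · cos φ₂ · sin²(Δλ/2) = 0.270474.
c = 2·atan2(√a, √(1−a)) = 1.09387 rad → d = 6371·c ≈ 6969.04 km.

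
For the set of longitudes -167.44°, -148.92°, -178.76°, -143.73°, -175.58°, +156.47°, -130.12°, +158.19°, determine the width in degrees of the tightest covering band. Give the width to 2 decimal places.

Sort the longitudes: -178.76°, -175.58°, -167.44°, -148.92°, -143.73°, -130.12°, +156.47°, +158.19°.
Eastward gaps between consecutive values (wrapping around): 3.18°, 8.14°, 18.52°, 5.19°, 13.61°, 286.59°, 1.72°, 23.05°.
Largest gap = 286.59° ⇒ minimal covering band is its complement: 360° − 286.59° = 73.41°.
Band runs from +156.47° eastward to -130.12°, crossing the antimeridian.

73.41°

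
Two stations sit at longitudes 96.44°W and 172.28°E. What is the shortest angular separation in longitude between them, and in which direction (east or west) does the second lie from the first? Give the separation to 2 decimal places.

91.28° west

Raw difference: 172.28 − -96.44 = 268.72°.
Normalise into (−180°, 180°]: 268.72° − 360° = -91.28°.
Negative ⇒ the second point lies to the west; separation 91.28°.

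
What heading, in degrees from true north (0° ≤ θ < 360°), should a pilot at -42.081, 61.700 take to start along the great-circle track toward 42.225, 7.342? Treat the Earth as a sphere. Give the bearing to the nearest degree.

323°

Δλ = 7.342 − 61.700 = -54.358°.
θ = atan2( sin Δλ · cos φ₂ , cos φ₁ · sin φ₂ − sin φ₁ · cos φ₂ · cos Δλ )
  = atan2(-0.60179, 0.78798) = -37.370° → normalised to [0°, 360°): 322.630°.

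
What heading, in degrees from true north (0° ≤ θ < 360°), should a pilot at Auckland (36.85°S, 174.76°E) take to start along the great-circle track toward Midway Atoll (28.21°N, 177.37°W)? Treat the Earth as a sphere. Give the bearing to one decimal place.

7.6°

Δλ = -177.37 − 174.76 = -352.13°; wrapped into (−180°, 180°]: 7.87°.
θ = atan2( sin Δλ · cos φ₂ , cos φ₁ · sin φ₂ − sin φ₁ · cos φ₂ · cos Δλ )
  = atan2(0.12066, 0.90177) = 7.621° → normalised to [0°, 360°): 7.621°.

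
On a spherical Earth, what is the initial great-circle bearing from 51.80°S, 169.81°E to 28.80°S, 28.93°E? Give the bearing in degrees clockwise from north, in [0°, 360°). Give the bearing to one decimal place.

213.6°

Δλ = 28.93 − 169.81 = -140.88°.
θ = atan2( sin Δλ · cos φ₂ , cos φ₁ · sin φ₂ − sin φ₁ · cos φ₂ · cos Δλ )
  = atan2(-0.55290, -0.83219) = -146.400° → normalised to [0°, 360°): 213.600°.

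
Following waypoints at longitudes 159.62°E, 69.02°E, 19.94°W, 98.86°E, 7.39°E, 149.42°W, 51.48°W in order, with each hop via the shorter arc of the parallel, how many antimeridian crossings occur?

Leg 1: +159.62° → +69.02°, shortest Δλ = -90.6° (west) — does not cross 180°.
Leg 2: +69.02° → -19.94°, shortest Δλ = -88.96° (west) — does not cross 180°.
Leg 3: -19.94° → +98.86°, shortest Δλ = 118.8° (east) — does not cross 180°.
Leg 4: +98.86° → +7.39°, shortest Δλ = -91.47° (west) — does not cross 180°.
Leg 5: +7.39° → -149.42°, shortest Δλ = -156.81° (west) — does not cross 180°.
Leg 6: -149.42° → -51.48°, shortest Δλ = 97.94° (east) — does not cross 180°.
Total crossings: 0.

0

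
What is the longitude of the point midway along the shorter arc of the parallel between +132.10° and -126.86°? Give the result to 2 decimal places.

Signed shortest Δλ from +132.10° to -126.86° is +101.04°.
Midpoint longitude = +132.10° + (+101.04°)/2 = +132.10° + 50.52° = +182.62°.
Normalise into (−180°, 180°]: -177.38°.
(The naïve average (+132.10 + -126.86)/2 = 2.62° is on the wrong side of the globe.)

-177.38°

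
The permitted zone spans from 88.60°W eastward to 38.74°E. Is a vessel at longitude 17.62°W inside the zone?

Band width going east from -88.60° to +38.74°: ((38.74 − -88.60) mod 360) = 127.34°.
Offset of -17.62° east of the west edge: ((-17.62 − -88.60) mod 360) = 70.98°.
70.98° ≤ 127.34° ⇒ inside.

Yes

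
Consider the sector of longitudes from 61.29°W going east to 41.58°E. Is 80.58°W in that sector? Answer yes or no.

Band width going east from -61.29° to +41.58°: ((41.58 − -61.29) mod 360) = 102.87°.
Offset of -80.58° east of the west edge: ((-80.58 − -61.29) mod 360) = 340.71°.
340.71° > 102.87° ⇒ outside.

No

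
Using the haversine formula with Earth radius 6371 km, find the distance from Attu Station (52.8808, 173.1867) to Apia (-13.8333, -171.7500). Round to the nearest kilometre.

7557 km

Δλ = -171.7500 − 173.1867 = -344.9367°; wrapped into (−180°, 180°]: 15.0633°.
Δφ = -13.8333 − 52.8808 = -66.7141°.
a = sin²(Δφ/2) + cos φ₁ · cos φ₂ · sin²(Δλ/2) = 0.312407.
c = 2·atan2(√a, √(1−a)) = 1.18620 rad → d = 6371·c ≈ 7557.28 km.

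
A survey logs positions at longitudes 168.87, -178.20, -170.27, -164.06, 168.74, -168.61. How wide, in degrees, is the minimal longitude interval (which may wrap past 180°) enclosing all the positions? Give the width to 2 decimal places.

27.20°

Sort the longitudes: -178.20°, -170.27°, -168.61°, -164.06°, +168.74°, +168.87°.
Eastward gaps between consecutive values (wrapping around): 7.93°, 1.66°, 4.55°, 332.80°, 0.13°, 12.93°.
Largest gap = 332.80° ⇒ minimal covering band is its complement: 360° − 332.80° = 27.20°.
Band runs from +168.74° eastward to -164.06°, crossing the antimeridian.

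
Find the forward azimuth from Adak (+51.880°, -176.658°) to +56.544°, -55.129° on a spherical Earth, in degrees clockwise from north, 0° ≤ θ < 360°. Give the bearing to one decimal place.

Δλ = -55.129 − -176.658 = 121.529°.
θ = atan2( sin Δλ · cos φ₂ , cos φ₁ · sin φ₂ − sin φ₁ · cos φ₂ · cos Δλ )
  = atan2(0.46991, 0.74183) = 32.352° → normalised to [0°, 360°): 32.352°.

32.4°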